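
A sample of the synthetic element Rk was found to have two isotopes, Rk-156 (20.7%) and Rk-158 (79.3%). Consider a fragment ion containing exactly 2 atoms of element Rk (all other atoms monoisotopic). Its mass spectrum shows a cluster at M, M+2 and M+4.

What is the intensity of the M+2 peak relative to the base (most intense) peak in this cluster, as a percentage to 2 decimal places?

Term probabilities: M 0.0428, M+2 0.3283, M+4 0.6288. Base peak = M+4.
P(M+4) = C(2,2) × 0.207^0 × 0.793^2 = 1 × 1.0000 × 0.628849 = 0.628849 (base)
P(M+2) = C(2,1) × 0.207^1 × 0.793^1 = 2 × 0.2070 × 0.7930 = 0.328302
Relative intensity = 0.328302 / 0.628849 × 100 = 52.21

52.21%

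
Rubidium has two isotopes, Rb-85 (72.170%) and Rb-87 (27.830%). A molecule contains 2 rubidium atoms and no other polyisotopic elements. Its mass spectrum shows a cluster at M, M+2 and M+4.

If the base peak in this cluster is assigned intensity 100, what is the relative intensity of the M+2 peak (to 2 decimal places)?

(0.72170 + 0.27830)^2 gives M 0.5209, M+2 0.4017, M+4 0.0775; the largest is M.
P(M) = C(2,0) × 0.72170^2 × 0.27830^0 = 1 × 0.52085089 × 1.0000 = 0.520851 (base)
P(M+2) = C(2,1) × 0.72170^1 × 0.27830^1 = 2 × 0.7217 × 0.2783 = 0.401698
Relative intensity = 0.401698 / 0.520851 × 100 = 77.12

77.12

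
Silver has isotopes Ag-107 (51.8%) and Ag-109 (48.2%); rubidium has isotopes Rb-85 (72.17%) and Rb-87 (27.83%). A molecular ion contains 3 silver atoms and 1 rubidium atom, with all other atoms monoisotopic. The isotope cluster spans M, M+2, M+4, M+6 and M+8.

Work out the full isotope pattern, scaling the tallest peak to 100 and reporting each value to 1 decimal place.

Silver pattern (n=3): 0.13899183 : 0.3879965 : 0.3610315 : 0.11198017
Rubidium pattern (n=1): 0.7217 : 0.2783
Convolve the two distributions (both contribute in 2-u steps):
  M: 0.13899183×0.7217 = 0.100310
  M+2: 0.13899183×0.2783 + 0.3879965×0.7217 = 0.318699
  M+4: 0.3879965×0.2783 + 0.3610315×0.7217 = 0.368536
  M+6: 0.3610315×0.2783 + 0.11198017×0.7217 = 0.181291
  M+8: 0.11198017×0.2783 = 0.031164
Scale to base peak (0.368536) = 100: 27.2 : 86.5 : 100.0 : 49.2 : 8.5

27.2 : 86.5 : 100.0 : 49.2 : 8.5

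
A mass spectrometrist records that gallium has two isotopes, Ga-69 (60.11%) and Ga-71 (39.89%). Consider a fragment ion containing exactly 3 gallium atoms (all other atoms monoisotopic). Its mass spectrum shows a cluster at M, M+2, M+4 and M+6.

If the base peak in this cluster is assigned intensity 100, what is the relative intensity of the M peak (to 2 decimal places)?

(0.6011 + 0.3989)^3 gives M 0.2172, M+2 0.4324, M+4 0.2869, M+6 0.0635; the largest is M+2.
P(M+2) = C(3,1) × 0.6011^2 × 0.3989^1 = 3 × 0.36132121 × 0.3989 = 0.432393 (base)
P(M) = C(3,0) × 0.6011^3 × 0.3989^0 = 1 × 0.21719018 × 1.0000 = 0.217190
Relative intensity = 0.217190 / 0.432393 × 100 = 50.23

50.23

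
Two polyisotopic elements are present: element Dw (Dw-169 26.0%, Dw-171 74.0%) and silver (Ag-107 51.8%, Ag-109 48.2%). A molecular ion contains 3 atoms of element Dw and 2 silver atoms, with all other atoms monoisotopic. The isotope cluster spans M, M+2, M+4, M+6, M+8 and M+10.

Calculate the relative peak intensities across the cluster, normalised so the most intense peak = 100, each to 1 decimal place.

1.3 : 13.7 : 54.3 : 100.0 : 84.5 : 26.4

Element Dw pattern (n=3): 0.017576 : 0.150072 : 0.427128 : 0.405224
Silver pattern (n=2): 0.268324 : 0.499352 : 0.232324
Convolve the two distributions (both contribute in 2-u steps):
  M: 0.017576×0.268324 = 0.004716
  M+2: 0.017576×0.499352 + 0.150072×0.268324 = 0.049045
  M+4: 0.017576×0.232324 + 0.150072×0.499352 + 0.427128×0.268324 = 0.193631
  M+6: 0.150072×0.232324 + 0.427128×0.499352 + 0.405224×0.268324 = 0.356884
  M+8: 0.427128×0.232324 + 0.405224×0.499352 = 0.301582
  M+10: 0.405224×0.232324 = 0.094143
Scale to base peak (0.356884) = 100: 1.3 : 13.7 : 54.3 : 100.0 : 84.5 : 26.4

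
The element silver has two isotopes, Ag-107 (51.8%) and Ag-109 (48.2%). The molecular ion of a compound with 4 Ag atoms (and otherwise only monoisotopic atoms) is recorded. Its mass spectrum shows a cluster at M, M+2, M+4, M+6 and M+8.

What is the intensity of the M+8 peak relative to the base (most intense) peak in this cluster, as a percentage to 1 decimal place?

Term probabilities: M 0.0720, M+2 0.2680, M+4 0.3740, M+6 0.2320, M+8 0.0540. Base peak = M+4.
P(M+4) = C(4,2) × 0.518^2 × 0.482^2 = 6 × 0.268324 × 0.232324 = 0.374029 (base)
P(M+8) = C(4,4) × 0.518^0 × 0.482^4 = 1 × 1.0000 × 0.05397444 = 0.053974
Relative intensity = 0.053974 / 0.374029 × 100 = 14.4

14.4%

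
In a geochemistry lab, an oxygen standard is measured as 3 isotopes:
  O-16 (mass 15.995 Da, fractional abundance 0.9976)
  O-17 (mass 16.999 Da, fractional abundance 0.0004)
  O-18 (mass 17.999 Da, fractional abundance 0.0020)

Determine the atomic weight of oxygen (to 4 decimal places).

Ar = Σ fᵢ·mᵢ = 0.9976 × 15.995 + 0.0004 × 16.999 + 0.0020 × 17.999
= 15.95661 + 0.00680 + 0.03600 = 15.99941 Da

15.9994 Da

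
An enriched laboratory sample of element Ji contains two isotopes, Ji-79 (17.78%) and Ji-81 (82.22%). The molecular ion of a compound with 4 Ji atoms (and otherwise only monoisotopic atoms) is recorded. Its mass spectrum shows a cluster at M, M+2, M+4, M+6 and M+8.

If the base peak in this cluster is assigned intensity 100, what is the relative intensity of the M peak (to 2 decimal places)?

0.22

(0.1778 + 0.8222)^4 gives M 0.0010, M+2 0.0185, M+4 0.1282, M+6 0.3953, M+8 0.4570; the largest is M+8.
P(M+8) = C(4,4) × 0.1778^0 × 0.8222^4 = 1 × 1.0000 × 0.45699336 = 0.456993 (base)
P(M) = C(4,0) × 0.1778^4 × 0.8222^0 = 1 × 0.00099937 × 1.0000 = 0.000999
Relative intensity = 0.000999 / 0.456993 × 100 = 0.22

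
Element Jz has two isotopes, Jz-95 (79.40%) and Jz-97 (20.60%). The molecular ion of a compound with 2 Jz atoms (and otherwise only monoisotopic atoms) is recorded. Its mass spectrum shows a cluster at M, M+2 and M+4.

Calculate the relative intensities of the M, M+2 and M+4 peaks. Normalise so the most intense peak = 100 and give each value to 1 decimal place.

The 2 Jz atoms are independent, so intensities follow the terms of (0.7940 + 0.2060)^2.
P(M) = 0.7940^2 = 0.630436
P(M+2) = 2 × 0.7940^1 × 0.2060^1 = 0.327128
P(M+4) = 0.2060^2 = 0.042436
The M peak is largest (0.630436); scaling to 100 gives 100.0 : 51.9 : 6.7.

100.0 : 51.9 : 6.7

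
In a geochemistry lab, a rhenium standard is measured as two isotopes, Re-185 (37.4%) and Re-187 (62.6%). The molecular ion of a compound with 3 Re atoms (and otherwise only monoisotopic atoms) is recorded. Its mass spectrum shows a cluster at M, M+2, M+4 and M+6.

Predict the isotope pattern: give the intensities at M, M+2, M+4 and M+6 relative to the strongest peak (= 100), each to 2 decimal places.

11.90 : 59.74 : 100.00 : 55.79

Each Re atom is independently Re-185 (p = 0.374) or Re-187 (q = 0.626); the cluster is the binomial expansion (p + q)^3.
P(M) = 0.374^3 = 0.052314
P(M+2) = 3 × 0.374^2 × 0.626^1 = 0.262687
P(M+4) = 3 × 0.374^1 × 0.626^2 = 0.439685
P(M+6) = 0.626^3 = 0.245314
The M+4 peak is largest (0.439685); scaling to 100 gives 11.90 : 59.74 : 100.00 : 55.79.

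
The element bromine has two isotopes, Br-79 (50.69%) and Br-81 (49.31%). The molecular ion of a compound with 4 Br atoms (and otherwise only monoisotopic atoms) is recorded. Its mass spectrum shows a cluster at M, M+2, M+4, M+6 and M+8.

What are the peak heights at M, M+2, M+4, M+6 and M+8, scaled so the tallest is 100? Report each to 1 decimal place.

17.6 : 68.5 : 100.0 : 64.9 : 15.8

Expanding (0.5069 + 0.4931)^4:
P(M) = 0.5069^4 = 0.066022
P(M+2) = 4 × 0.5069^3 × 0.4931^1 = 0.256899
P(M+4) = 6 × 0.5069^2 × 0.4931^2 = 0.374857
P(M+6) = 4 × 0.5069^1 × 0.4931^3 = 0.243101
P(M+8) = 0.4931^4 = 0.059121
The M+4 peak is largest (0.374857); scaling to 100 gives 17.6 : 68.5 : 100.0 : 64.9 : 15.8.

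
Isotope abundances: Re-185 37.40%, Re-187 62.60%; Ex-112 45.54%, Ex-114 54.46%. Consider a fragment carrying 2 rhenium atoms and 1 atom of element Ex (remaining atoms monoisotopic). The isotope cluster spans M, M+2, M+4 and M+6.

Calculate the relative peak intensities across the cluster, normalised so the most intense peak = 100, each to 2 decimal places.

Rhenium pattern (n=2): 0.139876 : 0.468248 : 0.391876
Element Ex pattern (n=1): 0.4554 : 0.5446
Convolve the two distributions (both contribute in 2-u steps):
  M: 0.139876×0.4554 = 0.063700
  M+2: 0.139876×0.5446 + 0.468248×0.4554 = 0.289417
  M+4: 0.468248×0.5446 + 0.391876×0.4554 = 0.433468
  M+6: 0.391876×0.5446 = 0.213416
Scale to base peak (0.433468) = 100: 14.70 : 66.77 : 100.00 : 49.23

14.70 : 66.77 : 100.00 : 49.23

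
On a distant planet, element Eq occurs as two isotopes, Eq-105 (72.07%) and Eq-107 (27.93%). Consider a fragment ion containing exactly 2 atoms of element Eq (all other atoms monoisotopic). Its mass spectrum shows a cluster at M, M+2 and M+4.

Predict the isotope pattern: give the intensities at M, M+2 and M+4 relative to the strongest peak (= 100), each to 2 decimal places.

Each Eq atom is independently Eq-105 (p = 0.7207) or Eq-107 (q = 0.2793); the cluster is the binomial expansion (p + q)^2.
P(M) = 0.7207^2 = 0.519408
P(M+2) = 2 × 0.7207^1 × 0.2793^1 = 0.402583
P(M+4) = 0.2793^2 = 0.078008
The M peak is largest (0.519408); scaling to 100 gives 100.00 : 77.51 : 15.02.

100.00 : 77.51 : 15.02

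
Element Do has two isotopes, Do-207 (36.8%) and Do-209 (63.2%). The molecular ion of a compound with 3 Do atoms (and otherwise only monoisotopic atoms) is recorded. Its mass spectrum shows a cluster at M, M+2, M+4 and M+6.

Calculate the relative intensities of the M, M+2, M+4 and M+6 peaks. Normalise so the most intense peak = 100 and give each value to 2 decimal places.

11.30 : 58.23 : 100.00 : 57.25

Expanding (0.368 + 0.632)^3:
P(M) = 0.368^3 = 0.049836
P(M+2) = 3 × 0.368^2 × 0.632^1 = 0.256764
P(M+4) = 3 × 0.368^1 × 0.632^2 = 0.440964
P(M+6) = 0.632^3 = 0.252436
The M+4 peak is largest (0.440964); scaling to 100 gives 11.30 : 58.23 : 100.00 : 57.25.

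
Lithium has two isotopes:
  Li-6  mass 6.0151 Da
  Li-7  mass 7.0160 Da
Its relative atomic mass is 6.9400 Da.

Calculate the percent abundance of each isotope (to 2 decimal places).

Li-6: 7.59%, Li-7: 92.41%

Let x be the fractional abundance of Li-6; then Li-7 has abundance 1 − x.
6.0151·x + 7.0160·(1 − x) = 6.9400
(6.0151 − 7.0160)·x = 6.9400 − 7.0160
x = -0.0760 / -1.0009 = 0.07593 → 7.59% Li-6, 92.41% Li-7.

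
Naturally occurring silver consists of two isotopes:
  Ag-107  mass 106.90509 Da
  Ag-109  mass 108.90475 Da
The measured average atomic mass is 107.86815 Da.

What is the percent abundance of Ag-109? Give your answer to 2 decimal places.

48.16%

With x = fraction of Ag-107 (so Ag-109 is 1 − x):
106.90509·x + 108.90475·(1 − x) = 107.86815
(106.90509 − 108.90475)·x = 107.86815 − 108.90475
x = -1.03660 / -1.99966 = 0.51839 → 51.84% Ag-107, 48.16% Ag-109.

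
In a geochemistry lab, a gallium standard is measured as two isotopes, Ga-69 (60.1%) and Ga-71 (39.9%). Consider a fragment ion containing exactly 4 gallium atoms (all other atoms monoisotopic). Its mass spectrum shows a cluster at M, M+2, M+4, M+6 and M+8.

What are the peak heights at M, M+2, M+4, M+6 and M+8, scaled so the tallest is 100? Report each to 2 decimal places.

Expanding (0.601 + 0.399)^4:
P(M) = 0.601^4 = 0.130466
P(M+2) = 4 × 0.601^3 × 0.399^1 = 0.346463
P(M+4) = 6 × 0.601^2 × 0.399^2 = 0.345021
P(M+6) = 4 × 0.601^1 × 0.399^3 = 0.152705
P(M+8) = 0.399^4 = 0.025345
The M+2 peak is largest (0.346463); scaling to 100 gives 37.66 : 100.00 : 99.58 : 44.08 : 7.32.

37.66 : 100.00 : 99.58 : 44.08 : 7.32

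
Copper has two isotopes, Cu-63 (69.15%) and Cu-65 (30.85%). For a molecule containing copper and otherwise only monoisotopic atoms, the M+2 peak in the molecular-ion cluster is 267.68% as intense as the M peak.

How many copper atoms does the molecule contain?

For n independent Cu atoms, I(M+2)/I(M) = n · (abundance Cu-65) / (abundance Cu-63) = n · 0.3085/0.6915.
n = 2.6768 × 0.6915/0.3085 = 6.00 ≈ 6

6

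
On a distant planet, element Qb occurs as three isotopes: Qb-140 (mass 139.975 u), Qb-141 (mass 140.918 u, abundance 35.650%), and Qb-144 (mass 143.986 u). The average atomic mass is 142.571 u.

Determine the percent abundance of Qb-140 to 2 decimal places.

8.01%

The remaining 64.350% is split between Qb-140 (fraction x) and Qb-144 (fraction 0.64350 − x).
Substituting: 139.975x + 143.986(0.64350 − x) = 92.333733
(139.975 − 143.986)x = -0.321258  ⇒  x = 0.08009, y = 0.56341
Qb-140: 8.01%, Qb-144: 56.34%.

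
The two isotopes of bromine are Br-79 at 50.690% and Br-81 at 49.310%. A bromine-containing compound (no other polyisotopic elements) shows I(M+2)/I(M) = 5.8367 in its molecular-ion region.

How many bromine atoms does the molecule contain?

6

For n independent Br atoms, I(M+2)/I(M) = n · (abundance Br-81) / (abundance Br-79) = n · 0.49310/0.50690.
n = 5.8367 × 0.50690/0.49310 = 6.00 ≈ 6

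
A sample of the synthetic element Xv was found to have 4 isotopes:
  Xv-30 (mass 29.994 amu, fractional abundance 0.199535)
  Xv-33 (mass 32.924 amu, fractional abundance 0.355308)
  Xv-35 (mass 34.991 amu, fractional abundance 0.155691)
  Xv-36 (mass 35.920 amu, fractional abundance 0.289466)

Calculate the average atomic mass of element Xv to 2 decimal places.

Average mass = Σ (abundance × isotope mass) = 0.199535 × 29.994 + 0.355308 × 32.924 + 0.155691 × 34.991 + 0.289466 × 35.920
= 5.9849 + 11.6982 + 5.4478 + 10.3976 = 33.5285 amu

33.53 amu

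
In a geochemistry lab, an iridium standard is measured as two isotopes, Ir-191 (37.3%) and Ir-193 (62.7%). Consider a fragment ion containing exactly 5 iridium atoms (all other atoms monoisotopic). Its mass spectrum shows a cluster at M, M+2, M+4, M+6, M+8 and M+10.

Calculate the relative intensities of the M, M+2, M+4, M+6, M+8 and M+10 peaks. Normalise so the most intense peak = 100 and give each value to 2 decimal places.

2.11 : 17.70 : 59.49 : 100.00 : 84.05 : 28.26

Each Ir atom is independently Ir-191 (p = 0.373) or Ir-193 (q = 0.627); the cluster is the binomial expansion (p + q)^5.
P(M) = 0.373^5 = 0.007220
P(M+2) = 5 × 0.373^4 × 0.627^1 = 0.060684
P(M+4) = 10 × 0.373^3 × 0.627^2 = 0.204015
P(M+6) = 10 × 0.373^2 × 0.627^3 = 0.342942
P(M+8) = 5 × 0.373^1 × 0.627^4 = 0.288237
P(M+10) = 0.627^5 = 0.096903
The M+6 peak is largest (0.342942); scaling to 100 gives 2.11 : 17.70 : 59.49 : 100.00 : 84.05 : 28.26.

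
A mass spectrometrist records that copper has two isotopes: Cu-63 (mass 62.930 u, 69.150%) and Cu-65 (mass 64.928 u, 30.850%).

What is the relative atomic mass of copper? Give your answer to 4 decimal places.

Ar = Σ fᵢ·mᵢ = 0.69150 × 62.930 + 0.30850 × 64.928
= 43.51610 + 20.03029 = 63.54639 u

63.5464 u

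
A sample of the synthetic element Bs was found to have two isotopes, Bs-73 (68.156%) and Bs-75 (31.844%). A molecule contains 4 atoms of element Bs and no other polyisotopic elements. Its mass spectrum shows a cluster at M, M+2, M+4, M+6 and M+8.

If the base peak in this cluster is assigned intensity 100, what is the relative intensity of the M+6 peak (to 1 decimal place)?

21.8

Binomial terms of (0.68156 + 0.31844)^4: M 0.2158, M+2 0.4033, M+4 0.2826, M+6 0.0880, M+8 0.0103 → M+2 is the base peak.
P(M+2) = C(4,1) × 0.68156^3 × 0.31844^1 = 4 × 0.316601 × 0.31844 = 0.403274 (base)
P(M+6) = C(4,3) × 0.68156^1 × 0.31844^3 = 4 × 0.68156 × 0.0322911 = 0.088033
Relative intensity = 0.088033 / 0.403274 × 100 = 21.8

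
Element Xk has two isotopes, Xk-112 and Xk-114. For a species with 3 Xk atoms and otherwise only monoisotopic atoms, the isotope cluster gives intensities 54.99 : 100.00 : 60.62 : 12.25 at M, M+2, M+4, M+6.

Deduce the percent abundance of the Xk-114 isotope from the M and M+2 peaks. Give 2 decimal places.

37.74%

Let p = fractional abundance of Xk-112. I(M+2)/I(M) = [C(3,1)·p^2·(1−p)] / p^3 = 3·(1−p)/p = 100.00/54.99 = 1.8185
(1−p)/p = 1.8185/3 = 0.6062  ⇒  p = 1/(1 + 0.6062) = 0.6226
Xk-112: 62.26%, Xk-114: 37.74%.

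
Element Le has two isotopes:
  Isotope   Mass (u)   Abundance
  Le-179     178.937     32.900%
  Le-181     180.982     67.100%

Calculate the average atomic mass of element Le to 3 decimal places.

180.309 u

Weight each isotope mass by its fractional abundance: 0.32900 × 178.937 + 0.67100 × 180.982
= 58.8703 + 121.4389 = 180.3092 u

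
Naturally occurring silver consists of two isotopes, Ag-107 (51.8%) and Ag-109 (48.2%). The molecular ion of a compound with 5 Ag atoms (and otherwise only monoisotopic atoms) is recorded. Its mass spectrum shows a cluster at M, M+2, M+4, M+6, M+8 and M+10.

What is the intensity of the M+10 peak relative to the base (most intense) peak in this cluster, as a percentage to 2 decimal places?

Binomial terms of (0.518 + 0.482)^5: M 0.0373, M+2 0.1735, M+4 0.3229, M+6 0.3005, M+8 0.1398, M+10 0.0260 → M+4 is the base peak.
P(M+4) = C(5,2) × 0.518^3 × 0.482^2 = 10 × 0.13899183 × 0.232324 = 0.322911 (base)
P(M+10) = C(5,5) × 0.518^0 × 0.482^5 = 1 × 1.0000 × 0.02601568 = 0.026016
Relative intensity = 0.026016 / 0.322911 × 100 = 8.06

8.06%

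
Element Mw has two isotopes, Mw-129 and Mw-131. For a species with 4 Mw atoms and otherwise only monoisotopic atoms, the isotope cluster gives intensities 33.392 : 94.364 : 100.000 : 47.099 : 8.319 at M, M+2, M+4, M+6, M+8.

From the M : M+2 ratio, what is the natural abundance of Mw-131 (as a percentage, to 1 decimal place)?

Write p for the Mw-129 fraction. I(M+2)/I(M) = [C(4,1)·p^3·(1−p)] / p^4 = 4·(1−p)/p = 94.364/33.392 = 2.8259
(1−p)/p = 2.8259/4 = 0.7065  ⇒  p = 1/(1 + 0.7065) = 0.5860
Mw-129: 58.6%, Mw-131: 41.4%.

41.4%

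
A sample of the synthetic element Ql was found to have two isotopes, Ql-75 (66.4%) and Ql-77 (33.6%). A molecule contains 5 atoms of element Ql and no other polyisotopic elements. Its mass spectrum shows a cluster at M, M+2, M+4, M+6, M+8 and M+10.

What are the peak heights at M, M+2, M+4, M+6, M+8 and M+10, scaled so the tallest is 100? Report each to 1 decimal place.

39.1 : 98.8 : 100.0 : 50.6 : 12.8 : 1.3

Expanding (0.664 + 0.336)^5:
P(M) = 0.664^5 = 0.129074
P(M+2) = 5 × 0.664^4 × 0.336^1 = 0.326574
P(M+4) = 10 × 0.664^3 × 0.336^2 = 0.330509
P(M+6) = 10 × 0.664^2 × 0.336^3 = 0.167245
P(M+8) = 5 × 0.664^1 × 0.336^4 = 0.042315
P(M+10) = 0.336^5 = 0.004282
The M+4 peak is largest (0.330509); scaling to 100 gives 39.1 : 98.8 : 100.0 : 50.6 : 12.8 : 1.3.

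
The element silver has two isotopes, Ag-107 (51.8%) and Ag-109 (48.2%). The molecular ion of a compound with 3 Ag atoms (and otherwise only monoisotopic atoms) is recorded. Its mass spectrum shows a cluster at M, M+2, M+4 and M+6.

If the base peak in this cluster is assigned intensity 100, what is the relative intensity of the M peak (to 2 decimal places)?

35.82

(0.518 + 0.482)^3 gives M 0.1390, M+2 0.3880, M+4 0.3610, M+6 0.1120; the largest is M+2.
P(M+2) = C(3,1) × 0.518^2 × 0.482^1 = 3 × 0.268324 × 0.4820 = 0.387997 (base)
P(M) = C(3,0) × 0.518^3 × 0.482^0 = 1 × 0.13899183 × 1.0000 = 0.138992
Relative intensity = 0.138992 / 0.387997 × 100 = 35.82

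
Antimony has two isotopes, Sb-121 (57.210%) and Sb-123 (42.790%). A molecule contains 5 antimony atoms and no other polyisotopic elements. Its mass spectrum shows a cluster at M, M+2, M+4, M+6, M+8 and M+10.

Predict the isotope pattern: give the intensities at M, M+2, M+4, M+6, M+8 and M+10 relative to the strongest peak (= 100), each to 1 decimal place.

Expanding (0.57210 + 0.42790)^5:
P(M) = 0.57210^5 = 0.061286
P(M+2) = 5 × 0.57210^4 × 0.42790^1 = 0.229192
P(M+4) = 10 × 0.57210^3 × 0.42790^2 = 0.342847
P(M+6) = 10 × 0.57210^2 × 0.42790^3 = 0.256431
P(M+8) = 5 × 0.57210^1 × 0.42790^4 = 0.095898
P(M+10) = 0.42790^5 = 0.014345
The M+4 peak is largest (0.342847); scaling to 100 gives 17.9 : 66.8 : 100.0 : 74.8 : 28.0 : 4.2.

17.9 : 66.8 : 100.0 : 74.8 : 28.0 : 4.2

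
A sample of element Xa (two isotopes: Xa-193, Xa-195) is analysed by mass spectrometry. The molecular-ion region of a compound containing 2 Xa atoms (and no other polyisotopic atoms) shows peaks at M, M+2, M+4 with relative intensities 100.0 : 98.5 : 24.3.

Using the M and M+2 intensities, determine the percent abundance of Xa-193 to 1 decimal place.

Let p = fractional abundance of Xa-193. I(M+2)/I(M) = [C(2,1)·p^1·(1−p)] / p^2 = 2·(1−p)/p = 98.5/100.0 = 0.9850
(1−p)/p = 0.9850/2 = 0.4925  ⇒  p = 1/(1 + 0.4925) = 0.6700
Xa-193: 67.0%, Xa-195: 33.0%.

67.0%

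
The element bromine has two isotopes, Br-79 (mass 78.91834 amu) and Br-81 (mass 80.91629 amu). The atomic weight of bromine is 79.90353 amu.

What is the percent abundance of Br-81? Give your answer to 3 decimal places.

49.310%

Writing the weighted mean with unknown fraction x of Br-79:
78.91834·x + 80.91629·(1 − x) = 79.90353
(78.91834 − 80.91629)·x = 79.90353 − 80.91629
x = -1.01276 / -1.99795 = 0.50690 → 50.690% Br-79, 49.310% Br-81.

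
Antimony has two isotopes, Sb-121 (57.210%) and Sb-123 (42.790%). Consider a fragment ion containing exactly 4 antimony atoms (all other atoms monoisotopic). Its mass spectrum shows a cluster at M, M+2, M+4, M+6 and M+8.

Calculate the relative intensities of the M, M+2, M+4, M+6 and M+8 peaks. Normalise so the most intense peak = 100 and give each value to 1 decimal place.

29.8 : 89.1 : 100.0 : 49.9 : 9.3

Each Sb atom is independently Sb-121 (p = 0.57210) or Sb-123 (q = 0.42790); the cluster is the binomial expansion (p + q)^4.
P(M) = 0.57210^4 = 0.107124
P(M+2) = 4 × 0.57210^3 × 0.42790^1 = 0.320493
P(M+4) = 6 × 0.57210^2 × 0.42790^2 = 0.359567
P(M+6) = 4 × 0.57210^1 × 0.42790^3 = 0.179291
P(M+8) = 0.42790^4 = 0.033525
The M+4 peak is largest (0.359567); scaling to 100 gives 29.8 : 89.1 : 100.0 : 49.9 : 9.3.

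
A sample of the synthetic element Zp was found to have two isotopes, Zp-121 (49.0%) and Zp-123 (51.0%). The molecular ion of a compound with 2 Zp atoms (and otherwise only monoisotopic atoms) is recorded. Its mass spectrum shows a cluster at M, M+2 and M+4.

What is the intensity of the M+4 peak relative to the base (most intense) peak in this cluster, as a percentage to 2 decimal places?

(0.490 + 0.510)^2 gives M 0.2401, M+2 0.4998, M+4 0.2601; the largest is M+2.
P(M+2) = C(2,1) × 0.490^1 × 0.510^1 = 2 × 0.4900 × 0.5100 = 0.499800 (base)
P(M+4) = C(2,2) × 0.490^0 × 0.510^2 = 1 × 1.0000 × 0.2601 = 0.260100
Relative intensity = 0.260100 / 0.499800 × 100 = 52.04

52.04%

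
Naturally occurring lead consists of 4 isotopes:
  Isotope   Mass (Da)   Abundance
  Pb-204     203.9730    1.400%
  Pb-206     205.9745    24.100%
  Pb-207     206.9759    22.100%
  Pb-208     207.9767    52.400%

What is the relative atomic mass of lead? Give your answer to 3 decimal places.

Average mass = Σ (abundance × isotope mass) = 0.01400 × 203.9730 + 0.24100 × 205.9745 + 0.22100 × 206.9759 + 0.52400 × 207.9767
= 2.85562 + 49.63985 + 45.74167 + 108.97979 = 207.21693 Da

207.217 Da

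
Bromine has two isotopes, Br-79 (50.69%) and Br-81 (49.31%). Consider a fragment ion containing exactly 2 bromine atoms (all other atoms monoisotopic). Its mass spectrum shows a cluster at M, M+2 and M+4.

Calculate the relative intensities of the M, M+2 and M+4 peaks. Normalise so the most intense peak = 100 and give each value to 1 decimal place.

51.4 : 100.0 : 48.6

Expanding (0.5069 + 0.4931)^2:
P(M) = 0.5069^2 = 0.256948
P(M+2) = 2 × 0.5069^1 × 0.4931^1 = 0.499905
P(M+4) = 0.4931^2 = 0.243148
The M+2 peak is largest (0.499905); scaling to 100 gives 51.4 : 100.0 : 48.6.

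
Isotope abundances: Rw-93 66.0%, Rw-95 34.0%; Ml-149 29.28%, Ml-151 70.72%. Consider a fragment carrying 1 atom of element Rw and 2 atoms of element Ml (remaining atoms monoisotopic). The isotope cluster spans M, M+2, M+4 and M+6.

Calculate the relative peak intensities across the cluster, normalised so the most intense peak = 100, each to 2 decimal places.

12.02 : 64.24 : 100.00 : 36.11

Element Rw pattern (n=1): 0.6600 : 0.3400
Element Ml pattern (n=2): 0.08573184 : 0.41413632 : 0.50013184
Convolve the two distributions (both contribute in 2-u steps):
  M: 0.6600×0.08573184 = 0.056583
  M+2: 0.6600×0.41413632 + 0.3400×0.08573184 = 0.302479
  M+4: 0.6600×0.50013184 + 0.3400×0.41413632 = 0.470893
  M+6: 0.3400×0.50013184 = 0.170045
Scale to base peak (0.470893) = 100: 12.02 : 64.24 : 100.00 : 36.11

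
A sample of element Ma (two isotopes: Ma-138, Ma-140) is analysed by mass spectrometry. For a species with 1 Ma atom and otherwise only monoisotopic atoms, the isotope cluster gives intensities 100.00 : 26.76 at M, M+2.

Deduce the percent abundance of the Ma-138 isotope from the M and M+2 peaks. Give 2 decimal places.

78.89%

If p is the fraction of Ma that is Ma-138, then I(M+2)/I(M) = [C(1,1)·p^0·(1−p)] / p^1 = 1·(1−p)/p = 26.76/100.00 = 0.2676
(1−p)/p = 0.2676/1 = 0.2676  ⇒  p = 1/(1 + 0.2676) = 0.7889
Ma-138: 78.89%, Ma-140: 21.11%.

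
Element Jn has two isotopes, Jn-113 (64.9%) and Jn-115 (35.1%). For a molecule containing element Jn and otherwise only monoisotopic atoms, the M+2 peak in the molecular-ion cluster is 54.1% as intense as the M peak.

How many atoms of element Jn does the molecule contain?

For n independent Jn atoms, I(M+2)/I(M) = n · (abundance Jn-115) / (abundance Jn-113) = n · 0.351/0.649.
n = 0.541 × 0.649/0.351 = 1.00 ≈ 1

1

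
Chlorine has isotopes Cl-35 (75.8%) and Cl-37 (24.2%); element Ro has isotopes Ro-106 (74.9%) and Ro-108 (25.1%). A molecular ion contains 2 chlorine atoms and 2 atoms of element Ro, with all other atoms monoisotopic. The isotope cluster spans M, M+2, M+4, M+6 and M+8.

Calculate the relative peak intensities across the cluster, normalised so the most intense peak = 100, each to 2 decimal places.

76.41 : 100.00 : 49.07 : 10.70 : 0.87

Chlorine pattern (n=2): 0.574564 : 0.366872 : 0.058564
Element Ro pattern (n=2): 0.561001 : 0.375998 : 0.063001
Convolve the two distributions (both contribute in 2-u steps):
  M: 0.574564×0.561001 = 0.322331
  M+2: 0.574564×0.375998 + 0.366872×0.561001 = 0.421850
  M+4: 0.574564×0.063001 + 0.366872×0.375998 + 0.058564×0.561001 = 0.206996
  M+6: 0.366872×0.063001 + 0.058564×0.375998 = 0.045133
  M+8: 0.058564×0.063001 = 0.003690
Scale to base peak (0.421850) = 100: 76.41 : 100.00 : 49.07 : 10.70 : 0.87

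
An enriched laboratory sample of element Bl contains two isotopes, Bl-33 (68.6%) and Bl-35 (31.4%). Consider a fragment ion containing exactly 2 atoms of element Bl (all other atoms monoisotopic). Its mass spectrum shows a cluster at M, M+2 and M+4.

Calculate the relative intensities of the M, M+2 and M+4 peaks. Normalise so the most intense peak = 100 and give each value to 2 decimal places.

Expanding (0.686 + 0.314)^2:
P(M) = 0.686^2 = 0.470596
P(M+2) = 2 × 0.686^1 × 0.314^1 = 0.430808
P(M+4) = 0.314^2 = 0.098596
The M peak is largest (0.470596); scaling to 100 gives 100.00 : 91.55 : 20.95.

100.00 : 91.55 : 20.95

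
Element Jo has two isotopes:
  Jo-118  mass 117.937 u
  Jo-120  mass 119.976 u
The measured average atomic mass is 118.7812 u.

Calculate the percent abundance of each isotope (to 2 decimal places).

Jo-118: 58.60%, Jo-120: 41.40%

Let x be the fractional abundance of Jo-118; then Jo-120 has abundance 1 − x.
117.937·x + 119.976·(1 − x) = 118.7812
(117.937 − 119.976)·x = 118.7812 − 119.976
x = -1.1948 / -2.039 = 0.58597 → 58.60% Jo-118, 41.40% Jo-120.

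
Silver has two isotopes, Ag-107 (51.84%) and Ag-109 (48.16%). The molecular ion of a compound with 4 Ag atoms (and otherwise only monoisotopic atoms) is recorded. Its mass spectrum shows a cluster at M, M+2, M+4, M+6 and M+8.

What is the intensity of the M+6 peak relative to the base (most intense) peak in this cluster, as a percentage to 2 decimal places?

Binomial terms of (0.5184 + 0.4816)^4: M 0.0722, M+2 0.2684, M+4 0.3740, M+6 0.2316, M+8 0.0538 → M+4 is the base peak.
P(M+4) = C(4,2) × 0.5184^2 × 0.4816^2 = 6 × 0.26873856 × 0.23193856 = 0.373985 (base)
P(M+6) = C(4,3) × 0.5184^1 × 0.4816^3 = 4 × 0.5184 × 0.11170161 = 0.231624
Relative intensity = 0.231624 / 0.373985 × 100 = 61.93

61.93%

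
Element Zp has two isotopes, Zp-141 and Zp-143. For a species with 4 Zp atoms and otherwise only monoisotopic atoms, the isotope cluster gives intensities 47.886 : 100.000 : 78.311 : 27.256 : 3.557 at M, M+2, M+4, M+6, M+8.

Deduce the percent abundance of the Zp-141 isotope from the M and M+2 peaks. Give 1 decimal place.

Let p = fractional abundance of Zp-141. I(M+2)/I(M) = [C(4,1)·p^3·(1−p)] / p^4 = 4·(1−p)/p = 100.000/47.886 = 2.0883
(1−p)/p = 2.0883/4 = 0.5221  ⇒  p = 1/(1 + 0.5221) = 0.6570
Zp-141: 65.7%, Zp-143: 34.3%.

65.7%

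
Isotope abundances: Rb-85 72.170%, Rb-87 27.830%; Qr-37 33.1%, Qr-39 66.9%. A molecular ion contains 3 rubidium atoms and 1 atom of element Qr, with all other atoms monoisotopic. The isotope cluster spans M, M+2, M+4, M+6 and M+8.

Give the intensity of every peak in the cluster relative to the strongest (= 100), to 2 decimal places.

31.47 : 100.00 : 87.61 : 30.18 : 3.65

Rubidium pattern (n=3): 0.37589809 : 0.43485841 : 0.16768892 : 0.02155458
Element Qr pattern (n=1): 0.3310 : 0.6690
Convolve the two distributions (both contribute in 2-u steps):
  M: 0.37589809×0.3310 = 0.124422
  M+2: 0.37589809×0.6690 + 0.43485841×0.3310 = 0.395414
  M+4: 0.43485841×0.6690 + 0.16768892×0.3310 = 0.346425
  M+6: 0.16768892×0.6690 + 0.02155458×0.3310 = 0.119318
  M+8: 0.02155458×0.6690 = 0.014420
Scale to base peak (0.395414) = 100: 31.47 : 100.00 : 87.61 : 30.18 : 3.65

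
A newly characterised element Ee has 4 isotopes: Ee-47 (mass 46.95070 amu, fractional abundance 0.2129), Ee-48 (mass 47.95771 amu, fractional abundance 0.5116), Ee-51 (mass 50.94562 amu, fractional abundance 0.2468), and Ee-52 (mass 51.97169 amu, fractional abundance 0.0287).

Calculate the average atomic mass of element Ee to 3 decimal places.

The abundance-weighted mean is 0.2129 × 46.95070 + 0.5116 × 47.95771 + 0.2468 × 50.94562 + 0.0287 × 51.97169
= 9.995804 + 24.535164 + 12.573379 + 1.491588 = 48.595935 amu

48.596 amu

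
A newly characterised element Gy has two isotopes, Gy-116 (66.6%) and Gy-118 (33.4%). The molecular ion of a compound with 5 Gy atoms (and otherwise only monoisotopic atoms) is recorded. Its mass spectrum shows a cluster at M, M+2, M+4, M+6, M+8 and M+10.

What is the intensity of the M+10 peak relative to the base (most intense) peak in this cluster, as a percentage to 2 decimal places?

Term probabilities: M 0.1310, M+2 0.3286, M+4 0.3295, M+6 0.1653, M+8 0.0414, M+10 0.0042. Base peak = M+4.
P(M+4) = C(5,2) × 0.666^3 × 0.334^2 = 10 × 0.2954083 × 0.111556 = 0.329546 (base)
P(M+10) = C(5,5) × 0.666^0 × 0.334^5 = 1 × 1.0000 × 0.00415654 = 0.004157
Relative intensity = 0.004157 / 0.329546 × 100 = 1.26

1.26%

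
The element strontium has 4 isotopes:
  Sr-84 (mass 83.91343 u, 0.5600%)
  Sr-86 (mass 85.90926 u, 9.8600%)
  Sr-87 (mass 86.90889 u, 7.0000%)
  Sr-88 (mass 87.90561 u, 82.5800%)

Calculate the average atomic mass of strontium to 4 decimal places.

Weight each isotope mass by its fractional abundance: 0.005600 × 83.91343 + 0.098600 × 85.90926 + 0.070000 × 86.90889 + 0.825800 × 87.90561
= 0.469915 + 8.470653 + 6.083622 + 72.592453 = 87.616643 u

87.6166 u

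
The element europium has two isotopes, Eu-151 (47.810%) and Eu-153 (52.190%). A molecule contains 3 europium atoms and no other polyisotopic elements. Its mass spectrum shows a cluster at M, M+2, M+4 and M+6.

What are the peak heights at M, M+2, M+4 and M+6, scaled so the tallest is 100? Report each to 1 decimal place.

Each Eu atom is independently Eu-151 (p = 0.47810) or Eu-153 (q = 0.52190); the cluster is the binomial expansion (p + q)^3.
P(M) = 0.47810^3 = 0.109284
P(M+2) = 3 × 0.47810^2 × 0.52190^1 = 0.357887
P(M+4) = 3 × 0.47810^1 × 0.52190^2 = 0.390674
P(M+6) = 0.52190^3 = 0.142155
The M+4 peak is largest (0.390674); scaling to 100 gives 28.0 : 91.6 : 100.0 : 36.4.

28.0 : 91.6 : 100.0 : 36.4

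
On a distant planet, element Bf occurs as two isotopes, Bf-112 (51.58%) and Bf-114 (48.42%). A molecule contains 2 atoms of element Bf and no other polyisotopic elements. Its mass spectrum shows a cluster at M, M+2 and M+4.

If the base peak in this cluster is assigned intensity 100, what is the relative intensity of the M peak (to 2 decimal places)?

Binomial terms of (0.5158 + 0.4842)^2: M 0.2660, M+2 0.4995, M+4 0.2344 → M+2 is the base peak.
P(M+2) = C(2,1) × 0.5158^1 × 0.4842^1 = 2 × 0.5158 × 0.4842 = 0.499501 (base)
P(M) = C(2,0) × 0.5158^2 × 0.4842^0 = 1 × 0.26604964 × 1.0000 = 0.266050
Relative intensity = 0.266050 / 0.499501 × 100 = 53.26

53.26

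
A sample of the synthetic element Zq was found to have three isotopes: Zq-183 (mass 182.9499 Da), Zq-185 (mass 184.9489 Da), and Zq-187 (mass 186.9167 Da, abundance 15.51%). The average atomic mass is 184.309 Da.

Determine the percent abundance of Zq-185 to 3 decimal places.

Let x and y be the fractions of Zq-183 and Zq-185. Then x + y = 1 − 0.1551 = 0.8449 and 182.9499x + 184.9489y = 184.309 − 0.1551×186.9167 = 155.31821983.
Substituting: 182.9499x + 184.9489(0.8449 − x) = 155.31821983
(182.9499 − 184.9489)x = -0.94510578  ⇒  x = 0.47279, y = 0.37211
Zq-183: 47.279%, Zq-185: 37.211%.

37.211%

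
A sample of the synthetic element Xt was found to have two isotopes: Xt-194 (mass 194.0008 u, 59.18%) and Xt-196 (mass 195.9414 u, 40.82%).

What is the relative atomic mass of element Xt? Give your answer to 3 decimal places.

Average mass = Σ (abundance × isotope mass) = 0.5918 × 194.0008 + 0.4082 × 195.9414
= 114.80967 + 79.98328 = 194.79295 u

194.793 u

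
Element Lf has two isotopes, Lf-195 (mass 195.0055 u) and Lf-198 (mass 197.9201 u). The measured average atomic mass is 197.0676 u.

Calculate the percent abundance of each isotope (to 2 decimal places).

Lf-195: 29.25%, Lf-198: 70.75%

Let x be the fractional abundance of Lf-195; then Lf-198 has abundance 1 − x.
195.0055·x + 197.9201·(1 − x) = 197.0676
(195.0055 − 197.9201)·x = 197.0676 − 197.9201
x = -0.8525 / -2.9146 = 0.29249 → 29.25% Lf-195, 70.75% Lf-198.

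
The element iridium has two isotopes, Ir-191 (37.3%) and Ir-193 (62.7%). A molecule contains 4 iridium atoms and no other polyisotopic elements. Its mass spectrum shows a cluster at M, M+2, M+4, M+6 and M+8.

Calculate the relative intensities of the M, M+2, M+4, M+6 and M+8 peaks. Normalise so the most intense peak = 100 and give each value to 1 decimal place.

Each Ir atom is independently Ir-191 (p = 0.373) or Ir-193 (q = 0.627); the cluster is the binomial expansion (p + q)^4.
P(M) = 0.373^4 = 0.019357
P(M+2) = 4 × 0.373^3 × 0.627^1 = 0.130153
P(M+4) = 6 × 0.373^2 × 0.627^2 = 0.328174
P(M+6) = 4 × 0.373^1 × 0.627^3 = 0.367766
P(M+8) = 0.627^4 = 0.154550
The M+6 peak is largest (0.367766); scaling to 100 gives 5.3 : 35.4 : 89.2 : 100.0 : 42.0.

5.3 : 35.4 : 89.2 : 100.0 : 42.0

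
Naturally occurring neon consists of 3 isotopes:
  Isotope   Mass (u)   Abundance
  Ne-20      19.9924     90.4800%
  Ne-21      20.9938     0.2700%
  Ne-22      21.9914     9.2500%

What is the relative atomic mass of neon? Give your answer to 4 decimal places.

Average mass = Σ (abundance × isotope mass) = 0.904800 × 19.9924 + 0.002700 × 20.9938 + 0.092500 × 21.9914
= 18.08912 + 0.05668 + 2.03420 = 20.18000 u

20.1800 u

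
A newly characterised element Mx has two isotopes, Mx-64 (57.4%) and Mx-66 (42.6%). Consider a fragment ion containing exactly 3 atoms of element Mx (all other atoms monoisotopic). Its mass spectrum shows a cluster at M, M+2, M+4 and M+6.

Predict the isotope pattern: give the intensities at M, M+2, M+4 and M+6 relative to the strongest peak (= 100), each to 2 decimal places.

44.91 : 100.00 : 74.22 : 18.36

Expanding (0.574 + 0.426)^3:
P(M) = 0.574^3 = 0.189119
P(M+2) = 3 × 0.574^2 × 0.426^1 = 0.421070
P(M+4) = 3 × 0.574^1 × 0.426^2 = 0.312502
P(M+6) = 0.426^3 = 0.077309
The M+2 peak is largest (0.421070); scaling to 100 gives 44.91 : 100.00 : 74.22 : 18.36.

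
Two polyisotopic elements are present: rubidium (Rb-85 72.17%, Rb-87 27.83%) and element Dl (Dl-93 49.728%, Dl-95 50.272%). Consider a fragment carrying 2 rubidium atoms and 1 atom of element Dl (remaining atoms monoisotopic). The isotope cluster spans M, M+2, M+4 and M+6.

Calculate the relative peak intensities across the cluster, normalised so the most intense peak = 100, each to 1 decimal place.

56.1 : 100.0 : 52.1 : 8.4

Rubidium pattern (n=2): 0.52085089 : 0.40169822 : 0.07745089
Element Dl pattern (n=1): 0.49728 : 0.50272
Convolve the two distributions (both contribute in 2-u steps):
  M: 0.52085089×0.49728 = 0.259009
  M+2: 0.52085089×0.50272 + 0.40169822×0.49728 = 0.461599
  M+4: 0.40169822×0.50272 + 0.07745089×0.49728 = 0.240457
  M+6: 0.07745089×0.50272 = 0.038936
Scale to base peak (0.461599) = 100: 56.1 : 100.0 : 52.1 : 8.4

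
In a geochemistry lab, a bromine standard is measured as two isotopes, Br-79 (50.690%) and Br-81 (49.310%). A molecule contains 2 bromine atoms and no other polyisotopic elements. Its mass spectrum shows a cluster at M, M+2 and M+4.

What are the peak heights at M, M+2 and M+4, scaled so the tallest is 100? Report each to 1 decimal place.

Expanding (0.50690 + 0.49310)^2:
P(M) = 0.50690^2 = 0.256948
P(M+2) = 2 × 0.50690^1 × 0.49310^1 = 0.499905
P(M+4) = 0.49310^2 = 0.243148
The M+2 peak is largest (0.499905); scaling to 100 gives 51.4 : 100.0 : 48.6.

51.4 : 100.0 : 48.6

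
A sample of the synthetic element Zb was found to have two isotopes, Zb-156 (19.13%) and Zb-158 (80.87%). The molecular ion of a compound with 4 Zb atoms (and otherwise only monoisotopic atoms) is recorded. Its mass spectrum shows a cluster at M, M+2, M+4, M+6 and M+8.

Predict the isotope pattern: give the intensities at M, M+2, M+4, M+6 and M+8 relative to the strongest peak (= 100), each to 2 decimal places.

Each Zb atom is independently Zb-156 (p = 0.1913) or Zb-158 (q = 0.8087); the cluster is the binomial expansion (p + q)^4.
P(M) = 0.1913^4 = 0.001339
P(M+2) = 4 × 0.1913^3 × 0.8087^1 = 0.022646
P(M+4) = 6 × 0.1913^2 × 0.8087^2 = 0.143601
P(M+6) = 4 × 0.1913^1 × 0.8087^3 = 0.404704
P(M+8) = 0.8087^4 = 0.427710
The M+8 peak is largest (0.427710); scaling to 100 gives 0.31 : 5.29 : 33.57 : 94.62 : 100.00.

0.31 : 5.29 : 33.57 : 94.62 : 100.00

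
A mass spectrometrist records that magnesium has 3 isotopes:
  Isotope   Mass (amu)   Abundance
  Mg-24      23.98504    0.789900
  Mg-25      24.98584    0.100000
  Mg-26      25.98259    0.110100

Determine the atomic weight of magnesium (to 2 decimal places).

24.31 amu

Average mass = Σ (abundance × isotope mass) = 0.789900 × 23.98504 + 0.100000 × 24.98584 + 0.110100 × 25.98259
= 18.945783 + 2.498584 + 2.860683 = 24.305050 amu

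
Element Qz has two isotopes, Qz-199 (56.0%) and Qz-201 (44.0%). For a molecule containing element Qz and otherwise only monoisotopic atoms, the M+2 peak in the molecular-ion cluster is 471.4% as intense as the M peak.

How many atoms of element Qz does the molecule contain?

With n Qz atoms, P(M+2)/P(M) = C(n,1)·p^(n−1)q / p^n = n·q/p = n · 0.440/0.560.
n = 4.714 × 0.560/0.440 = 6.00 ≈ 6

6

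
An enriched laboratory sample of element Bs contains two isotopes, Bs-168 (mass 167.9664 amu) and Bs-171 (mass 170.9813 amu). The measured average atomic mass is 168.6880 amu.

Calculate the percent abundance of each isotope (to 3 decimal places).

Bs-168: 76.066%, Bs-171: 23.934%

With x = fraction of Bs-168 (so Bs-171 is 1 − x):
167.9664·x + 170.9813·(1 − x) = 168.6880
(167.9664 − 170.9813)·x = 168.6880 − 170.9813
x = -2.2933 / -3.0149 = 0.76066 → 76.066% Bs-168, 23.934% Bs-171.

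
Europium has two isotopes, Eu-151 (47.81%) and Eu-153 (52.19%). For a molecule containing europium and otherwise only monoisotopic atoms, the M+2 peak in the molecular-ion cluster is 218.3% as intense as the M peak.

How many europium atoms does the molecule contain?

With n Eu atoms, P(M+2)/P(M) = C(n,1)·p^(n−1)q / p^n = n·q/p = n · 0.5219/0.4781.
n = 2.183 × 0.4781/0.5219 = 2.00 ≈ 2

2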